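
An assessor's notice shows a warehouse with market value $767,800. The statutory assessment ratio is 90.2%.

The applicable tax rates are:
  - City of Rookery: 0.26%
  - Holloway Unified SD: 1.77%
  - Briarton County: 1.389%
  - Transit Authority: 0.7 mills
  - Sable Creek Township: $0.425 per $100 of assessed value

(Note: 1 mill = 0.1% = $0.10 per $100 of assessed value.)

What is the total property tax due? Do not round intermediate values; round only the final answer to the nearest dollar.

Assessed value = $767,800 × 0.902 = $692,555.6
City of Rookery: $692,555.6 × 0.0026 = $1,800.64456
Holloway Unified SD: $692,555.6 × 0.0177 = $12,258.23412
Briarton County: $692,555.6 × 0.01389 = $9,619.597284
Transit Authority: $692,555.6 × 0.0007 = $484.78892
Sable Creek Township: $692,555.6 × 0.00425 = $2,943.3613
Total = $27,106.626184

$27,107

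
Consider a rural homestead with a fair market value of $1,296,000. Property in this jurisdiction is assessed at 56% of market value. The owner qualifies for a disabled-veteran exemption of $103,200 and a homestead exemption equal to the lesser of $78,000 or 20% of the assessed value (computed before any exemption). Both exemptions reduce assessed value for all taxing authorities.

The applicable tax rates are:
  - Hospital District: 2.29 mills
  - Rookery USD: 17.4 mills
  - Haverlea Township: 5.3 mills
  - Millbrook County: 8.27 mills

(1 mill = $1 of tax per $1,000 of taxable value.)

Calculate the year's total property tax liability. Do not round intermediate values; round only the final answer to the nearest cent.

$18,112.07

Assessed value = $1,296,000 × 0.56 = $725,760
Homestead exemption = min($78,000, 20% × $725,760) = min($78,000, $145,152) = $78,000 (dollar cap binds)
Taxable value = $725,760 − $103,200 − $78,000 = $544,560
Hospital District: $544,560 × 0.00229 = $1,247.0424
Rookery USD: $544,560 × 0.0174 = $9,475.344
Haverlea Township: $544,560 × 0.0053 = $2,886.168
Millbrook County: $544,560 × 0.00827 = $4,503.5112
Total = $18,112.0656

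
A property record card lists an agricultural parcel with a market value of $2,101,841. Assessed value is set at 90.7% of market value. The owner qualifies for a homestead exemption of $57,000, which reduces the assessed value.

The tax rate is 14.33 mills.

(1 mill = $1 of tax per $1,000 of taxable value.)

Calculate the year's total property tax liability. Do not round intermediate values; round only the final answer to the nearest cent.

Assessed value = $2,101,841 × 0.907 = $1,906,369.787
Taxable value = $1,906,369.787 − $57,000 = $1,849,369.787
Tax = $1,849,369.787 × 0.01433 = $26,501.46904771

$26,501.47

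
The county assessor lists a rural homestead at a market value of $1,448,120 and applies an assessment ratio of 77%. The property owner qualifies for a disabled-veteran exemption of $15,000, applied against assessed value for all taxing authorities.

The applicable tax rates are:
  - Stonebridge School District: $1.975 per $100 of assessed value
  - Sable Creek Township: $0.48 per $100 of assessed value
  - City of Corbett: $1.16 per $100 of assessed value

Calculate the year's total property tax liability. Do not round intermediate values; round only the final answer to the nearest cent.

Assessed value = $1,448,120 × 0.77 = $1,115,052.4
Taxable value = $1,115,052.4 − $15,000 = $1,100,052.4
Stonebridge School District: $1,100,052.4 × 0.01975 = $21,726.0349
Sable Creek Township: $1,100,052.4 × 0.0048 = $5,280.25152
City of Corbett: $1,100,052.4 × 0.0116 = $12,760.60784
Total = $21,726.0349 + $5,280.25152 + $12,760.60784 = $39,766.89426

$39,766.89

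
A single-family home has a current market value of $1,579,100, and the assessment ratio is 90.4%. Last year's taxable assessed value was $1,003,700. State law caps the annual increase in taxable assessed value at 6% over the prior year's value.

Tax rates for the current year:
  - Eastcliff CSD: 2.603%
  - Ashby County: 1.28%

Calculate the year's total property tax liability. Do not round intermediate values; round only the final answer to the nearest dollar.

$41,312

Uncapped assessed value = $1,579,100 × 0.904 = $1,427,506.4
Cap limit = $1,003,700 × 1.06 = $1,063,922
Taxable assessed value = min($1,427,506.4, $1,063,922) = $1,063,922 (cap binds)
Eastcliff CSD: $1,063,922 × 0.02603 = $27,693.88966
Ashby County: $1,063,922 × 0.0128 = $13,618.2016
Total = $41,312.09126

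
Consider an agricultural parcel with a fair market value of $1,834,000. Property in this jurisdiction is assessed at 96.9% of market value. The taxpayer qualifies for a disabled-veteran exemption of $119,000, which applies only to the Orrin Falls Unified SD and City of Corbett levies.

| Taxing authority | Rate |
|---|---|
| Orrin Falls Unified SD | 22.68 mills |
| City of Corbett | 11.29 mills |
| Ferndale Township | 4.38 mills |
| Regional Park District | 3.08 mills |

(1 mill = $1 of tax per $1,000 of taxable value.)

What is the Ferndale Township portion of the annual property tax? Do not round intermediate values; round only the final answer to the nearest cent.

$7,783.90

Assessed value = $1,834,000 × 0.969 = $1,777,146
Ferndale Township taxable value = $1,777,146 (exemption does not apply)
Ferndale Township levy = $1,777,146 × 0.00438 = $7,783.89948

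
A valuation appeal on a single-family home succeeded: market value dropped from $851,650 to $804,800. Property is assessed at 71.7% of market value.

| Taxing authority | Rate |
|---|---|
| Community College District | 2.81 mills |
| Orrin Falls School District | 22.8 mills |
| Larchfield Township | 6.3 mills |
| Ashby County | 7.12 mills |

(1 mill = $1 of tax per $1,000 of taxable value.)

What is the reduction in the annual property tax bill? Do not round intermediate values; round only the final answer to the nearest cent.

Old assessed value = $851,650 × 0.717 = $610,633.05
New assessed value = $804,800 × 0.717 = $577,041.6
Combined rate = 0.00281 + 0.0228 + 0.0063 + 0.00712 = 0.03903
Old tax = $610,633.05 × 0.03903 = $23,833.0079415
New tax = $577,041.6 × 0.03903 = $22,521.933648
Reduction = $23,833.0079415 − $22,521.933648 = $1,311.0742935

$1,311.07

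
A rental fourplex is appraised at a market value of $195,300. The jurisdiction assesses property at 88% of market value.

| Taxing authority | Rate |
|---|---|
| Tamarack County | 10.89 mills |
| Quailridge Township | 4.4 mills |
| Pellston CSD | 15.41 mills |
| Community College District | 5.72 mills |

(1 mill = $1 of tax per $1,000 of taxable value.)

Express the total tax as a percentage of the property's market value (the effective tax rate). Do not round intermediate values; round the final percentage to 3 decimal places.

Assessed value = $195,300 × 0.88 = $171,864
Tamarack County: $171,864 × 0.01089 = $1,871.59896
Quailridge Township: $171,864 × 0.0044 = $756.2016
Pellston CSD: $171,864 × 0.01541 = $2,648.42424
Community College District: $171,864 × 0.00572 = $983.06208
Total tax = $6,259.28688
Effective rate = $6,259.28688 ÷ $195,300 = 3.205% of market value

3.205%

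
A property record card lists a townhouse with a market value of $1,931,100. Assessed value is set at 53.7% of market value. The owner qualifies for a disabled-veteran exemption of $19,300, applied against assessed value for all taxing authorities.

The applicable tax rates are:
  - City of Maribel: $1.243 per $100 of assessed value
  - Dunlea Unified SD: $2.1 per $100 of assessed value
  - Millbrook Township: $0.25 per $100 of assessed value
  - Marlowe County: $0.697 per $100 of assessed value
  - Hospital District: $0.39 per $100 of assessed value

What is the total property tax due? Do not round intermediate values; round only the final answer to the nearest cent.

Assessed value = $1,931,100 × 0.537 = $1,037,000.7
Taxable value = $1,037,000.7 − $19,300 = $1,017,700.7
City of Maribel: $1,017,700.7 × 0.01243 = $12,650.019701
Dunlea Unified SD: $1,017,700.7 × 0.021 = $21,371.7147
Millbrook Township: $1,017,700.7 × 0.0025 = $2,544.25175
Marlowe County: $1,017,700.7 × 0.00697 = $7,093.373879
Hospital District: $1,017,700.7 × 0.0039 = $3,969.03273
Total = $12,650.019701 + $21,371.7147 + $2,544.25175 + $7,093.373879 + $3,969.03273 = $47,628.39276

$47,628.39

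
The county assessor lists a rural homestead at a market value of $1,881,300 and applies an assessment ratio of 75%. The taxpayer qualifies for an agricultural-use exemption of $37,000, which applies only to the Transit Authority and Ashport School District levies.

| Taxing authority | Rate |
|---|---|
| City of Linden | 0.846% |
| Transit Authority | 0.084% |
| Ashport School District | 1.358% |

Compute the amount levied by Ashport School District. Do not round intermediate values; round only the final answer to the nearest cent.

$18,658.58

Assessed value = $1,881,300 × 0.75 = $1,410,975
Ashport School District taxable value = $1,410,975 − $37,000 = $1,373,975
Ashport School District levy = $1,373,975 × 0.01358 = $18,658.5805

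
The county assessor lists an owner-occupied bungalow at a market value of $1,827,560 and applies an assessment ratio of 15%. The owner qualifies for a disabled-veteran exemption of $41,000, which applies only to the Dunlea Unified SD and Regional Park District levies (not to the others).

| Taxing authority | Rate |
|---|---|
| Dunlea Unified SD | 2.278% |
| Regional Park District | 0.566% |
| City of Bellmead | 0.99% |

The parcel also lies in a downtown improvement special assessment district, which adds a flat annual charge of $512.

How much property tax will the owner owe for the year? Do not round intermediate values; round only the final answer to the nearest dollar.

Assessed value = $1,827,560 × 0.15 = $274,134
Dunlea Unified SD: ($274,134 − $41,000) × 0.02278 = $233,134 × 0.02278 = $5,310.79252
Regional Park District: ($274,134 − $41,000) × 0.00566 = $233,134 × 0.00566 = $1,319.53844
City of Bellmead: $274,134 × 0.0099 = $2,713.9266
Levies subtotal = $9,344.25756
Total = $9,344.25756 + $512 = $9,856.25756

$9,856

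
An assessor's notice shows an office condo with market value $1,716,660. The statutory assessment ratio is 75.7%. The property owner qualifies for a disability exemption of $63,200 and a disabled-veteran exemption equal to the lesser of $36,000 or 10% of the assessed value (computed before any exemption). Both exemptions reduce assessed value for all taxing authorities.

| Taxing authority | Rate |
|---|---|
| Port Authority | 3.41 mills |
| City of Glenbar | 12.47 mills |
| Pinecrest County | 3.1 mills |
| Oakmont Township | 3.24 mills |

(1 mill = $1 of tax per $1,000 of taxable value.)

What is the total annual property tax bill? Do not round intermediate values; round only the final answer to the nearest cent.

$26,670.92

Assessed value = $1,716,660 × 0.757 = $1,299,511.62
Disabled-veteran exemption = min($36,000, 10% × $1,299,511.62) = min($36,000, $129,951.162) = $36,000 (dollar cap binds)
Taxable value = $1,299,511.62 − $63,200 − $36,000 = $1,200,311.62
Port Authority: $1,200,311.62 × 0.00341 = $4,093.0626242
City of Glenbar: $1,200,311.62 × 0.01247 = $14,967.8859014
Pinecrest County: $1,200,311.62 × 0.0031 = $3,720.966022
Oakmont Township: $1,200,311.62 × 0.00324 = $3,889.0096488
Total = $26,670.9241964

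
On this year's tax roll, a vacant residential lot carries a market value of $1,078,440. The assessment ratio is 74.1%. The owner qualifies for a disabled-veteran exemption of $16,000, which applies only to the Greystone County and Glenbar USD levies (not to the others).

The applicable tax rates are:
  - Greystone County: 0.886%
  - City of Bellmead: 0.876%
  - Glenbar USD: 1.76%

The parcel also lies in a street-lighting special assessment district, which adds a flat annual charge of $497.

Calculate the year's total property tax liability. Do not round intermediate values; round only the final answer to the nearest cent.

Assessed value = $1,078,440 × 0.741 = $799,124.04
Greystone County: ($799,124.04 − $16,000) × 0.00886 = $783,124.04 × 0.00886 = $6,938.4789944
City of Bellmead: $799,124.04 × 0.00876 = $7,000.3265904
Glenbar USD: ($799,124.04 − $16,000) × 0.0176 = $783,124.04 × 0.0176 = $13,782.983104
Levies subtotal = $27,721.7886888
Total = $27,721.7886888 + $497 = $28,218.7886888

$28,218.79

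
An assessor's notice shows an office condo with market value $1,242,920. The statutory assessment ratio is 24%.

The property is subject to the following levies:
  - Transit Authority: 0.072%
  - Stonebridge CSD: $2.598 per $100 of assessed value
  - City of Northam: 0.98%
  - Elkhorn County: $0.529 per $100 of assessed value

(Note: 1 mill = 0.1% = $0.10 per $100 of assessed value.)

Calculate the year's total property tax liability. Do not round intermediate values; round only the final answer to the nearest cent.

Assessed value = $1,242,920 × 0.24 = $298,300.8
Transit Authority: $298,300.8 × 0.00072 = $214.776576
Stonebridge CSD: $298,300.8 × 0.02598 = $7,749.854784
City of Northam: $298,300.8 × 0.0098 = $2,923.34784
Elkhorn County: $298,300.8 × 0.00529 = $1,578.011232
Total = $12,465.990432

$12,465.99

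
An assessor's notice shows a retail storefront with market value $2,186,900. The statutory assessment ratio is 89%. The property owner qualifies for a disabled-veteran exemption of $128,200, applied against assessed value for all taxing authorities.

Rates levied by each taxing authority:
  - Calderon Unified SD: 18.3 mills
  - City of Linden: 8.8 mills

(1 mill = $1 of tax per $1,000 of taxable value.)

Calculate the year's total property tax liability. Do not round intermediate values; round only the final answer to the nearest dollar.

Assessed value = $2,186,900 × 0.89 = $1,946,341
Taxable value = $1,946,341 − $128,200 = $1,818,141
Calderon Unified SD: $1,818,141 × 0.0183 = $33,271.9803
City of Linden: $1,818,141 × 0.0088 = $15,999.6408
Total = $33,271.9803 + $15,999.6408 = $49,271.6211

$49,272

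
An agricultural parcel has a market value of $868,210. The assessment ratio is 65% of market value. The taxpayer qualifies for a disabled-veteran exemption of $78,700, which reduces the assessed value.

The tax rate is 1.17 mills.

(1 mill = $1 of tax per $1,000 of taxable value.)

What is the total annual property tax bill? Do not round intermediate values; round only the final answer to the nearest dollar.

Assessed value = $868,210 × 0.65 = $564,336.5
Taxable value = $564,336.5 − $78,700 = $485,636.5
Tax = $485,636.5 × 0.00117 = $568.194705

$568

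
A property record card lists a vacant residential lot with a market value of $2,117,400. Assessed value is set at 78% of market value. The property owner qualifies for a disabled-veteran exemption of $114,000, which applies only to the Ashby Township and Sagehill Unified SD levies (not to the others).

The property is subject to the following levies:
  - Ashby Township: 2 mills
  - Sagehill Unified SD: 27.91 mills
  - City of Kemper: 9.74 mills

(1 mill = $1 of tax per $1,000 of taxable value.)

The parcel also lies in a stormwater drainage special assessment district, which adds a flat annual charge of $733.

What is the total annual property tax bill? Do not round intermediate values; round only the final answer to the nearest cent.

$62,808.09

Assessed value = $2,117,400 × 0.78 = $1,651,572
Ashby Township: ($1,651,572 − $114,000) × 0.002 = $1,537,572 × 0.002 = $3,075.144
Sagehill Unified SD: ($1,651,572 − $114,000) × 0.02791 = $1,537,572 × 0.02791 = $42,913.63452
City of Kemper: $1,651,572 × 0.00974 = $16,086.31128
Levies subtotal = $62,075.0898
Total = $62,075.0898 + $733 = $62,808.0898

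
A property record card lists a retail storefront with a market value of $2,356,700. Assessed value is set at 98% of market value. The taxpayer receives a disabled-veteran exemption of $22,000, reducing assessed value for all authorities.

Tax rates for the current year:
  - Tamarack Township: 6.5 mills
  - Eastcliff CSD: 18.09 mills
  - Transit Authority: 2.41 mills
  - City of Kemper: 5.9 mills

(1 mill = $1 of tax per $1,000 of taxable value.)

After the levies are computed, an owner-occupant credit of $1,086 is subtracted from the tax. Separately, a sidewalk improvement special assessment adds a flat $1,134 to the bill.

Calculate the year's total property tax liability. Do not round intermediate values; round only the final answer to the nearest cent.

$75,308.92

Assessed value = $2,356,700 × 0.98 = $2,309,566
Taxable value = $2,309,566 − $22,000 = $2,287,566
Tamarack Township: $2,287,566 × 0.0065 = $14,869.179
Eastcliff CSD: $2,287,566 × 0.01809 = $41,382.06894
Transit Authority: $2,287,566 × 0.00241 = $5,513.03406
City of Kemper: $2,287,566 × 0.0059 = $13,496.6394
Levies subtotal = $75,260.9214
After credit = $75,260.9214 − $1,086 = $74,174.9214
Total = $74,174.9214 + $1,134 = $75,308.9214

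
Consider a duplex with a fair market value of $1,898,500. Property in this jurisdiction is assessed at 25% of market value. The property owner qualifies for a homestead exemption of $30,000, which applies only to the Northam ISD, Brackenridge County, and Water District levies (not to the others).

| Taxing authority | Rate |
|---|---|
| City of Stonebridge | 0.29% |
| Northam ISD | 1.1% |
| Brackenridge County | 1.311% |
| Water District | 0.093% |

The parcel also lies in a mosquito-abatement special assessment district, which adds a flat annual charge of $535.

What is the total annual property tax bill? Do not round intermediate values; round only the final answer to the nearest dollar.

Assessed value = $1,898,500 × 0.25 = $474,625
City of Stonebridge: $474,625 × 0.0029 = $1,376.4125
Northam ISD: ($474,625 − $30,000) × 0.011 = $444,625 × 0.011 = $4,890.875
Brackenridge County: ($474,625 − $30,000) × 0.01311 = $444,625 × 0.01311 = $5,829.03375
Water District: ($474,625 − $30,000) × 0.00093 = $444,625 × 0.00093 = $413.50125
Levies subtotal = $12,509.8225
Total = $12,509.8225 + $535 = $13,044.8225

$13,045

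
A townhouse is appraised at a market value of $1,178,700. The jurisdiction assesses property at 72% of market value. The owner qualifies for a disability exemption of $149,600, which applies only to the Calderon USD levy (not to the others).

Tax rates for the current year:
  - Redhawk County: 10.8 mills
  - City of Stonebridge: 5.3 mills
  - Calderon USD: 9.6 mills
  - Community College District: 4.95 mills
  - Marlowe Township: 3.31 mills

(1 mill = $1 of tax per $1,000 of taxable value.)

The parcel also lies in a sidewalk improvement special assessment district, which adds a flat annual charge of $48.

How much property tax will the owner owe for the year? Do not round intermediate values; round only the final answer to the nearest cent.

$27,432.47

Assessed value = $1,178,700 × 0.72 = $848,664
Redhawk County: $848,664 × 0.0108 = $9,165.5712
City of Stonebridge: $848,664 × 0.0053 = $4,497.9192
Calderon USD: ($848,664 − $149,600) × 0.0096 = $699,064 × 0.0096 = $6,711.0144
Community College District: $848,664 × 0.00495 = $4,200.8868
Marlowe Township: $848,664 × 0.00331 = $2,809.07784
Levies subtotal = $27,384.46944
Total = $27,384.46944 + $48 = $27,432.46944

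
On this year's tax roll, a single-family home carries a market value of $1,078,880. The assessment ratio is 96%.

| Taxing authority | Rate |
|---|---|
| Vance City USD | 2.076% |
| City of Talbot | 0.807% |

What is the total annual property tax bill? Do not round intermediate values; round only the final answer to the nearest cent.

$29,859.95

Assessed value = $1,078,880 × 0.96 = $1,035,724.8
Vance City USD: $1,035,724.8 × 0.02076 = $21,501.646848
City of Talbot: $1,035,724.8 × 0.00807 = $8,358.299136
Total = $21,501.646848 + $8,358.299136 = $29,859.945984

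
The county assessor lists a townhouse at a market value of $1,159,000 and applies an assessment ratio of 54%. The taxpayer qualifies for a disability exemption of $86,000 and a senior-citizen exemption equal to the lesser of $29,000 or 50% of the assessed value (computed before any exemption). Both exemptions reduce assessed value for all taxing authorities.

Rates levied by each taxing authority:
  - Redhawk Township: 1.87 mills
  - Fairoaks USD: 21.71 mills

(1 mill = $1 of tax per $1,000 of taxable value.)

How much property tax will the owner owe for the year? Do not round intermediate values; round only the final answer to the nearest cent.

$12,046.08

Assessed value = $1,159,000 × 0.54 = $625,860
Senior-citizen exemption = min($29,000, 50% × $625,860) = min($29,000, $312,930) = $29,000 (dollar cap binds)
Taxable value = $625,860 − $86,000 − $29,000 = $510,860
Redhawk Township: $510,860 × 0.00187 = $955.3082
Fairoaks USD: $510,860 × 0.02171 = $11,090.7706
Total = $12,046.0788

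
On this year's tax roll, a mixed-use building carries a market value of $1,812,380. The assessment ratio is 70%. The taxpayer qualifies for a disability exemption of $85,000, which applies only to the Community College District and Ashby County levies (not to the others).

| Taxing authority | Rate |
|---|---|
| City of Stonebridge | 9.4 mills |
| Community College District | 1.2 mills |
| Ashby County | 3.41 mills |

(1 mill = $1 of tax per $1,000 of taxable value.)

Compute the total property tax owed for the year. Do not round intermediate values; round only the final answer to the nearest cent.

Assessed value = $1,812,380 × 0.7 = $1,268,666
City of Stonebridge: $1,268,666 × 0.0094 = $11,925.4604
Community College District: ($1,268,666 − $85,000) × 0.0012 = $1,183,666 × 0.0012 = $1,420.3992
Ashby County: ($1,268,666 − $85,000) × 0.00341 = $1,183,666 × 0.00341 = $4,036.30106
Total = $17,382.16066

$17,382.16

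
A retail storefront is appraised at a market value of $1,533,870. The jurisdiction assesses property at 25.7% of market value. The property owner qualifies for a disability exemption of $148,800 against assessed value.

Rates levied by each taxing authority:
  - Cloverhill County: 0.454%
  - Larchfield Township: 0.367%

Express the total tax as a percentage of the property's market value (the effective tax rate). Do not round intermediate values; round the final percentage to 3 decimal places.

0.131%

Assessed value = $1,533,870 × 0.257 = $394,204.59
Taxable value = $394,204.59 − $148,800 = $245,404.59
Cloverhill County: $245,404.59 × 0.00454 = $1,114.1368386
Larchfield Township: $245,404.59 × 0.00367 = $900.6348453
Total tax = $2,014.7716839
Effective rate = $2,014.7716839 ÷ $1,533,870 = 0.131% of market value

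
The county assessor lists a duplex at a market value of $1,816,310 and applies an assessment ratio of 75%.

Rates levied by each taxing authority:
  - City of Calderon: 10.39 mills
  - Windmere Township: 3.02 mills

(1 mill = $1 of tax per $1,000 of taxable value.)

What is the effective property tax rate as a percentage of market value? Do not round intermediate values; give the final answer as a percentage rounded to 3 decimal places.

1.006%

Assessed value = $1,816,310 × 0.75 = $1,362,232.5
City of Calderon: $1,362,232.5 × 0.01039 = $14,153.595675
Windmere Township: $1,362,232.5 × 0.00302 = $4,113.94215
Total tax = $18,267.537825
Effective rate = $18,267.537825 ÷ $1,816,310 = 1.006% of market value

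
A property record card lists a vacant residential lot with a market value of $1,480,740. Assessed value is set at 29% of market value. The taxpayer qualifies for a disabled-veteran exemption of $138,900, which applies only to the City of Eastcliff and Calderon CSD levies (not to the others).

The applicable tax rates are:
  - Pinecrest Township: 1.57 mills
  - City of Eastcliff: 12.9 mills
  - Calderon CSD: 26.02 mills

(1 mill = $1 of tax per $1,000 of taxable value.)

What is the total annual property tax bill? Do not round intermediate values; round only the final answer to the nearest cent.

$11,981.01

Assessed value = $1,480,740 × 0.29 = $429,414.6
Pinecrest Township: $429,414.6 × 0.00157 = $674.180922
City of Eastcliff: ($429,414.6 − $138,900) × 0.0129 = $290,514.6 × 0.0129 = $3,747.63834
Calderon CSD: ($429,414.6 − $138,900) × 0.02602 = $290,514.6 × 0.02602 = $7,559.189892
Total = $11,981.009154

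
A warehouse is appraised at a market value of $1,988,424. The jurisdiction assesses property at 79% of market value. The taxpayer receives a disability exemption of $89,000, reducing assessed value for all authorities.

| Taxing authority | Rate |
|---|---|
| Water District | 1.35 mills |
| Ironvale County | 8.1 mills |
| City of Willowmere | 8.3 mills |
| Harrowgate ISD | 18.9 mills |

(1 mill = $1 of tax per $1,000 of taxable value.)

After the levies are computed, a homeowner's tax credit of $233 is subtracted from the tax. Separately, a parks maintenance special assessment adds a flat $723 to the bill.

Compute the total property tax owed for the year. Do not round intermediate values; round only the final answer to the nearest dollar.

Assessed value = $1,988,424 × 0.79 = $1,570,854.96
Taxable value = $1,570,854.96 − $89,000 = $1,481,854.96
Water District: $1,481,854.96 × 0.00135 = $2,000.504196
Ironvale County: $1,481,854.96 × 0.0081 = $12,003.025176
City of Willowmere: $1,481,854.96 × 0.0083 = $12,299.396168
Harrowgate ISD: $1,481,854.96 × 0.0189 = $28,007.058744
Levies subtotal = $54,309.984284
After credit = $54,309.984284 − $233 = $54,076.984284
Total = $54,076.984284 + $723 = $54,799.984284

$54,800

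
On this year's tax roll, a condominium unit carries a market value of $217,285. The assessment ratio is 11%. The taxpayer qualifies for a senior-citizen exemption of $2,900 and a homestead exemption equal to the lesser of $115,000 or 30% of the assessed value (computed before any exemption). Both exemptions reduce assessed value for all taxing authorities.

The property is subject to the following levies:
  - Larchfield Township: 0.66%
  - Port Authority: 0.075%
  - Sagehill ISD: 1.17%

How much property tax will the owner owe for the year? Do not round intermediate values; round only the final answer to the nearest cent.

Assessed value = $217,285 × 0.11 = $23,901.35
Homestead exemption = min($115,000, 30% × $23,901.35) = min($115,000, $7,170.405) = $7,170.405 (percentage binds)
Taxable value = $23,901.35 − $2,900 − $7,170.405 = $13,830.945
Larchfield Township: $13,830.945 × 0.0066 = $91.284237
Port Authority: $13,830.945 × 0.00075 = $10.37320875
Sagehill ISD: $13,830.945 × 0.0117 = $161.8220565
Total = $263.47950225

$263.48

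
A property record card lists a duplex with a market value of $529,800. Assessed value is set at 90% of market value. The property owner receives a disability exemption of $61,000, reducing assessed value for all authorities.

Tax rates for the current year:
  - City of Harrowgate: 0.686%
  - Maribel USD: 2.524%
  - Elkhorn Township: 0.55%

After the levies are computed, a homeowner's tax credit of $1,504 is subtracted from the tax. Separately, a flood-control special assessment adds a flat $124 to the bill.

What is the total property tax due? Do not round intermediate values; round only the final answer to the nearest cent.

$14,254.83

Assessed value = $529,800 × 0.9 = $476,820
Taxable value = $476,820 − $61,000 = $415,820
City of Harrowgate: $415,820 × 0.00686 = $2,852.5252
Maribel USD: $415,820 × 0.02524 = $10,495.2968
Elkhorn Township: $415,820 × 0.0055 = $2,287.01
Levies subtotal = $15,634.832
After credit = $15,634.832 − $1,504 = $14,130.832
Total = $14,130.832 + $124 = $14,254.832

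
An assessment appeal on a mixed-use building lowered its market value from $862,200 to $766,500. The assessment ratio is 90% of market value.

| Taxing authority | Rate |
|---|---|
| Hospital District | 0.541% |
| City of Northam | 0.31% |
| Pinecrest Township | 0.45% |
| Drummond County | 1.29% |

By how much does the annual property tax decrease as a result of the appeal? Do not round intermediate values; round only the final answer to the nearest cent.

Old assessed value = $862,200 × 0.9 = $775,980
New assessed value = $766,500 × 0.9 = $689,850
Combined rate = 0.00541 + 0.0031 + 0.0045 + 0.0129 = 0.02591
Old tax = $775,980 × 0.02591 = $20,105.6418
New tax = $689,850 × 0.02591 = $17,874.0135
Reduction = $20,105.6418 − $17,874.0135 = $2,231.6283

$2,231.63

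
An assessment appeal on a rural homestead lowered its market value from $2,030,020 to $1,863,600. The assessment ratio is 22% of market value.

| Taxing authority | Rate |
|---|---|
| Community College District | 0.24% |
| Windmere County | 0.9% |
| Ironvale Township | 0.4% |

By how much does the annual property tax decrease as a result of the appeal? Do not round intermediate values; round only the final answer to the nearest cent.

$563.83

Old assessed value = $2,030,020 × 0.22 = $446,604.4
New assessed value = $1,863,600 × 0.22 = $409,992
Combined rate = 0.0024 + 0.009 + 0.004 = 0.0154
Old tax = $446,604.4 × 0.0154 = $6,877.70776
New tax = $409,992 × 0.0154 = $6,313.8768
Reduction = $6,877.70776 − $6,313.8768 = $563.83096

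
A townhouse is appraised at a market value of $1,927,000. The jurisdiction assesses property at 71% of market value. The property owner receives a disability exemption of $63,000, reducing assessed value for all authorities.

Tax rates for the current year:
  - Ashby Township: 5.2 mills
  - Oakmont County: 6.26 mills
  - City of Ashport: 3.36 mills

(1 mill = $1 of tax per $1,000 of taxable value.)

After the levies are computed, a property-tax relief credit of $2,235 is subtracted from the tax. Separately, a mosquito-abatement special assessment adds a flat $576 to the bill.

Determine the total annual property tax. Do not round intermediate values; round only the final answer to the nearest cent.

Assessed value = $1,927,000 × 0.71 = $1,368,170
Taxable value = $1,368,170 − $63,000 = $1,305,170
Ashby Township: $1,305,170 × 0.0052 = $6,786.884
Oakmont County: $1,305,170 × 0.00626 = $8,170.3642
City of Ashport: $1,305,170 × 0.00336 = $4,385.3712
Levies subtotal = $19,342.6194
After credit = $19,342.6194 − $2,235 = $17,107.6194
Total = $17,107.6194 + $576 = $17,683.6194

$17,683.62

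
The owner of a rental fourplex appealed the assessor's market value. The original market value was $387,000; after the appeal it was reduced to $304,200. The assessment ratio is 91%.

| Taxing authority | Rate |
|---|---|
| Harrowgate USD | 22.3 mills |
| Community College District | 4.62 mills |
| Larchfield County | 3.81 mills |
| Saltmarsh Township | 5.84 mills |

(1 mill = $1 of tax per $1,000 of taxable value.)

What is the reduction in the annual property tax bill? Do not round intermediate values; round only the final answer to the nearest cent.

Old assessed value = $387,000 × 0.91 = $352,170
New assessed value = $304,200 × 0.91 = $276,822
Combined rate = 0.0223 + 0.00462 + 0.00381 + 0.00584 = 0.03657
Old tax = $352,170 × 0.03657 = $12,878.8569
New tax = $276,822 × 0.03657 = $10,123.38054
Reduction = $12,878.8569 − $10,123.38054 = $2,755.47636

$2,755.48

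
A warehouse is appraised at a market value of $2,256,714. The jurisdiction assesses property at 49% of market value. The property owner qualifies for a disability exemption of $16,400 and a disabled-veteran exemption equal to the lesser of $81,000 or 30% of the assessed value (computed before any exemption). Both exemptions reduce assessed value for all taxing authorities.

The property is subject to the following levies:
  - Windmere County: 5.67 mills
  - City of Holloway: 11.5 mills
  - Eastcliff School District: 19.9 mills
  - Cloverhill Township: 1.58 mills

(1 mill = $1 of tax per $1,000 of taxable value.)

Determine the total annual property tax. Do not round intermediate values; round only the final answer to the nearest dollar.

$38,974

Assessed value = $2,256,714 × 0.49 = $1,105,789.86
Disabled-veteran exemption = min($81,000, 30% × $1,105,789.86) = min($81,000, $331,736.958) = $81,000 (dollar cap binds)
Taxable value = $1,105,789.86 − $16,400 − $81,000 = $1,008,389.86
Windmere County: $1,008,389.86 × 0.00567 = $5,717.5705062
City of Holloway: $1,008,389.86 × 0.0115 = $11,596.48339
Eastcliff School District: $1,008,389.86 × 0.0199 = $20,066.958214
Cloverhill Township: $1,008,389.86 × 0.00158 = $1,593.2559788
Total = $38,974.268089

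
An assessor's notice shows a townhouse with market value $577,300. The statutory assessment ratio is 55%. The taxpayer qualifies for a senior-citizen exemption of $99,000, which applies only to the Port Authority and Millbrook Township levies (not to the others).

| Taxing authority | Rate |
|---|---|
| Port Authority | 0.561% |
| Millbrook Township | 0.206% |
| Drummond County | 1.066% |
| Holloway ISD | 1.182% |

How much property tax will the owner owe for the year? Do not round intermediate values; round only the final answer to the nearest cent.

$8,813.75

Assessed value = $577,300 × 0.55 = $317,515
Port Authority: ($317,515 − $99,000) × 0.00561 = $218,515 × 0.00561 = $1,225.86915
Millbrook Township: ($317,515 − $99,000) × 0.00206 = $218,515 × 0.00206 = $450.1409
Drummond County: $317,515 × 0.01066 = $3,384.7099
Holloway ISD: $317,515 × 0.01182 = $3,753.0273
Total = $8,813.74725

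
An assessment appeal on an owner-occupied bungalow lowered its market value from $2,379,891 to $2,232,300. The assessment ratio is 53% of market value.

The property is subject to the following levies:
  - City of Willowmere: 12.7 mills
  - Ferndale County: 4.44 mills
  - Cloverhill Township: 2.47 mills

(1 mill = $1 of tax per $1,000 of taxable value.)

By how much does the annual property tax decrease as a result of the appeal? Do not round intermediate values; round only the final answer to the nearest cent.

Old assessed value = $2,379,891 × 0.53 = $1,261,342.23
New assessed value = $2,232,300 × 0.53 = $1,183,119
Combined rate = 0.0127 + 0.00444 + 0.00247 = 0.01961
Old tax = $1,261,342.23 × 0.01961 = $24,734.9211303
New tax = $1,183,119 × 0.01961 = $23,200.96359
Reduction = $24,734.9211303 − $23,200.96359 = $1,533.9575403

$1,533.96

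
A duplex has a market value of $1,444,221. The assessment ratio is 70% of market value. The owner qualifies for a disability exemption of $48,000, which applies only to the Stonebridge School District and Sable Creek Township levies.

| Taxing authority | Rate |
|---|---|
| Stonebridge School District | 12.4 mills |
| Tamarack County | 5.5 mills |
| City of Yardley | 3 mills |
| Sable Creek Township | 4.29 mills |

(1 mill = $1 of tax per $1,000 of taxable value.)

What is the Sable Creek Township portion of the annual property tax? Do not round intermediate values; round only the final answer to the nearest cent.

Assessed value = $1,444,221 × 0.7 = $1,010,954.7
Sable Creek Township taxable value = $1,010,954.7 − $48,000 = $962,954.7
Sable Creek Township levy = $962,954.7 × 0.00429 = $4,131.075663

$4,131.08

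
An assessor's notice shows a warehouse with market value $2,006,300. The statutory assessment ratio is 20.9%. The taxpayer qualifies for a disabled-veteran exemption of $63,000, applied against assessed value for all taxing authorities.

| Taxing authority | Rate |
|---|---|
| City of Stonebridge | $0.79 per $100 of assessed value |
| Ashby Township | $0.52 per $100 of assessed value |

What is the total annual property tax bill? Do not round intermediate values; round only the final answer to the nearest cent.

$4,667.75

Assessed value = $2,006,300 × 0.209 = $419,316.7
Taxable value = $419,316.7 − $63,000 = $356,316.7
City of Stonebridge: $356,316.7 × 0.0079 = $2,814.90193
Ashby Township: $356,316.7 × 0.0052 = $1,852.84684
Total = $2,814.90193 + $1,852.84684 = $4,667.74877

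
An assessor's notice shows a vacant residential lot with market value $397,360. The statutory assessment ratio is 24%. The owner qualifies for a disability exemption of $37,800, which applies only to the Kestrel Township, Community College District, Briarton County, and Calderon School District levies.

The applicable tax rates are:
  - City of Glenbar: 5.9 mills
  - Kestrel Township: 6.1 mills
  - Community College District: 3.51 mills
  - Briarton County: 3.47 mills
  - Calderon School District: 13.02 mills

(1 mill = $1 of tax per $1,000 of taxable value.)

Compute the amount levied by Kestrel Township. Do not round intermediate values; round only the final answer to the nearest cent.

Assessed value = $397,360 × 0.24 = $95,366.4
Kestrel Township taxable value = $95,366.4 − $37,800 = $57,566.4
Kestrel Township levy = $57,566.4 × 0.0061 = $351.15504

$351.16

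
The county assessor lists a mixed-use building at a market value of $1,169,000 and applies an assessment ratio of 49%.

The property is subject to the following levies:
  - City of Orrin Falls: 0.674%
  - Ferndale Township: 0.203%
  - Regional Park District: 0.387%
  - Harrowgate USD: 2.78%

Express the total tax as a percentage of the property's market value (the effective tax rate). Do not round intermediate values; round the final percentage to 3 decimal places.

1.982%

Assessed value = $1,169,000 × 0.49 = $572,810
City of Orrin Falls: $572,810 × 0.00674 = $3,860.7394
Ferndale Township: $572,810 × 0.00203 = $1,162.8043
Regional Park District: $572,810 × 0.00387 = $2,216.7747
Harrowgate USD: $572,810 × 0.0278 = $15,924.118
Total tax = $23,164.4364
Effective rate = $23,164.4364 ÷ $1,169,000 = 1.982% of market value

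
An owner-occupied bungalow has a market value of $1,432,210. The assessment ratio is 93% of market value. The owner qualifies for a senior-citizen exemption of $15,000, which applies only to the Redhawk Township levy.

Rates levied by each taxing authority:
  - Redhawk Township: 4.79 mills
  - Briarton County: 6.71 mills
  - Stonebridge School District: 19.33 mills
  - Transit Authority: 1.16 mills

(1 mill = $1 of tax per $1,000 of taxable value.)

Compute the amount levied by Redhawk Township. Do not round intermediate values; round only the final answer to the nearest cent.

Assessed value = $1,432,210 × 0.93 = $1,331,955.3
Redhawk Township taxable value = $1,331,955.3 − $15,000 = $1,316,955.3
Redhawk Township levy = $1,316,955.3 × 0.00479 = $6,308.215887

$6,308.22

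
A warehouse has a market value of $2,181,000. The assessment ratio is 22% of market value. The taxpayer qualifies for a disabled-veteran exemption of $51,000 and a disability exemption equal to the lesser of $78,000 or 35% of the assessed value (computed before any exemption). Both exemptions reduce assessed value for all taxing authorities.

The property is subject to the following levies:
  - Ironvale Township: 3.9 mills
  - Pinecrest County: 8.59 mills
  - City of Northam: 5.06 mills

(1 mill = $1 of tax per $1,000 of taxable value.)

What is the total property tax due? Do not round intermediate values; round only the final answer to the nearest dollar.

$6,157

Assessed value = $2,181,000 × 0.22 = $479,820
Disability exemption = min($78,000, 35% × $479,820) = min($78,000, $167,937) = $78,000 (dollar cap binds)
Taxable value = $479,820 − $51,000 − $78,000 = $350,820
Ironvale Township: $350,820 × 0.0039 = $1,368.198
Pinecrest County: $350,820 × 0.00859 = $3,013.5438
City of Northam: $350,820 × 0.00506 = $1,775.1492
Total = $6,156.891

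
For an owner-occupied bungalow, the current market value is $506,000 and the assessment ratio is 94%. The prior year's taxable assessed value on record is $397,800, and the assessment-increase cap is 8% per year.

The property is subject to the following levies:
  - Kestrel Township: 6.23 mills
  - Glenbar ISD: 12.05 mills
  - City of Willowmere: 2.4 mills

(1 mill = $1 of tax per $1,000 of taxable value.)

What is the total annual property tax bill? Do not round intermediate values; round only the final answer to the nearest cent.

$8,884.62

Uncapped assessed value = $506,000 × 0.94 = $475,640
Cap limit = $397,800 × 1.08 = $429,624
Taxable assessed value = min($475,640, $429,624) = $429,624 (cap binds)
Kestrel Township: $429,624 × 0.00623 = $2,676.55752
Glenbar ISD: $429,624 × 0.01205 = $5,176.9692
City of Willowmere: $429,624 × 0.0024 = $1,031.0976
Total = $8,884.62432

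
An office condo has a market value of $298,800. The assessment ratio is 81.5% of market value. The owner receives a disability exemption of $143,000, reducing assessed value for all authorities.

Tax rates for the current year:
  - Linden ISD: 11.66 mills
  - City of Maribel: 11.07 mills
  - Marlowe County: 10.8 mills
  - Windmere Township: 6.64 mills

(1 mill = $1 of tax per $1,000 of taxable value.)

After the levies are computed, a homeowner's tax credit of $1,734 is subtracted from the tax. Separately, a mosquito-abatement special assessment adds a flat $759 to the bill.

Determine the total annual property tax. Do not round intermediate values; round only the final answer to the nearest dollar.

Assessed value = $298,800 × 0.815 = $243,522
Taxable value = $243,522 − $143,000 = $100,522
Linden ISD: $100,522 × 0.01166 = $1,172.08652
City of Maribel: $100,522 × 0.01107 = $1,112.77854
Marlowe County: $100,522 × 0.0108 = $1,085.6376
Windmere Township: $100,522 × 0.00664 = $667.46608
Levies subtotal = $4,037.96874
After credit = $4,037.96874 − $1,734 = $2,303.96874
Total = $2,303.96874 + $759 = $3,062.96874

$3,063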